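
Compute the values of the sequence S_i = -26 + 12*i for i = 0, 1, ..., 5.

This is an arithmetic sequence.
i=0: S_0 = -26 + 12*0 = -26
i=1: S_1 = -26 + 12*1 = -14
i=2: S_2 = -26 + 12*2 = -2
i=3: S_3 = -26 + 12*3 = 10
i=4: S_4 = -26 + 12*4 = 22
i=5: S_5 = -26 + 12*5 = 34
The first 6 terms are: [-26, -14, -2, 10, 22, 34]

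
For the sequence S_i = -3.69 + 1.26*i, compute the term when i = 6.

S_6 = -3.69 + 1.26*6 = -3.69 + 7.56 = 3.87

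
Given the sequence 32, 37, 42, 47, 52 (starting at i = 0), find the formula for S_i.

Check differences: 37 - 32 = 5
42 - 37 = 5
Common difference d = 5.
First term a = 32.
Formula: S_i = 32 + 5*i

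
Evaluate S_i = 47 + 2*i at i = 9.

S_9 = 47 + 2*9 = 47 + 18 = 65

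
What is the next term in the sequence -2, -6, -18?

Ratios: -6 / -2 = 3.0
This is a geometric sequence with common ratio r = 3.
Next term = -18 * 3 = -54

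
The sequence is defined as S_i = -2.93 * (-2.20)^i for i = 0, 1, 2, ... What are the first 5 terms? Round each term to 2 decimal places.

This is a geometric sequence.
i=0: S_0 = -2.93 * (-2.2)^0 = -2.93
i=1: S_1 = -2.93 * (-2.2)^1 ≈ 6.45
i=2: S_2 = -2.93 * (-2.2)^2 ≈ -14.18
i=3: S_3 = -2.93 * (-2.2)^3 ≈ 31.2
i=4: S_4 = -2.93 * (-2.2)^4 ≈ -68.64
The first 5 terms are: [-2.93, 6.45, -14.18, 31.2, -68.64]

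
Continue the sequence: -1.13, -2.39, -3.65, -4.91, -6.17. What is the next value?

Differences: -2.39 - -1.13 = -1.26
This is an arithmetic sequence with common difference d = -1.26.
Next term = -6.17 + -1.26 = -7.43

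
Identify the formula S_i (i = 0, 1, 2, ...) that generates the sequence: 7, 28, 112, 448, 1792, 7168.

Check ratios: 28 / 7 = 4.0
Common ratio r = 4.
First term a = 7.
Formula: S_i = 7 * 4^i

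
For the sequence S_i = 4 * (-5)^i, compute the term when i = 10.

S_10 = 4 * (-5)^10 = 4 * 9765625 = 39062500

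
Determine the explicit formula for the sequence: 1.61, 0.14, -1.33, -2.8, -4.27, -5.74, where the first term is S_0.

Check differences: 0.14 - 1.61 = -1.47
-1.33 - 0.14 = -1.47
Common difference d = -1.47.
First term a = 1.61.
Formula: S_i = 1.61 - 1.47*i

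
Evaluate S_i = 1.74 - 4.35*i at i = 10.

S_10 = 1.74 + -4.35*10 = 1.74 + -43.5 = -41.76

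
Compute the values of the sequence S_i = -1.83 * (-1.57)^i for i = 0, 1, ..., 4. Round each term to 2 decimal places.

This is a geometric sequence.
i=0: S_0 = -1.83 * (-1.57)^0 = -1.83
i=1: S_1 = -1.83 * (-1.57)^1 ≈ 2.87
i=2: S_2 = -1.83 * (-1.57)^2 ≈ -4.51
i=3: S_3 = -1.83 * (-1.57)^3 ≈ 7.08
i=4: S_4 = -1.83 * (-1.57)^4 ≈ -11.12
The first 5 terms are: [-1.83, 2.87, -4.51, 7.08, -11.12]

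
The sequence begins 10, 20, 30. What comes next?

Differences: 20 - 10 = 10
This is an arithmetic sequence with common difference d = 10.
Next term = 30 + 10 = 40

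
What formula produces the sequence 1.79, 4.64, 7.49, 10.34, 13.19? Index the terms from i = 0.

Check differences: 4.64 - 1.79 = 2.85
7.49 - 4.64 = 2.85
Common difference d = 2.85.
First term a = 1.79.
Formula: S_i = 1.79 + 2.85*i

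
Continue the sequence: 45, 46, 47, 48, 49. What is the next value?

Differences: 46 - 45 = 1
This is an arithmetic sequence with common difference d = 1.
Next term = 49 + 1 = 50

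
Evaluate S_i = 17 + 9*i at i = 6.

S_6 = 17 + 9*6 = 17 + 54 = 71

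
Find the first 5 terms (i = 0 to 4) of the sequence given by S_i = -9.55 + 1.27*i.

This is an arithmetic sequence.
i=0: S_0 = -9.55 + 1.27*0 = -9.55
i=1: S_1 = -9.55 + 1.27*1 = -8.28
i=2: S_2 = -9.55 + 1.27*2 = -7.01
i=3: S_3 = -9.55 + 1.27*3 = -5.74
i=4: S_4 = -9.55 + 1.27*4 = -4.47
The first 5 terms are: [-9.55, -8.28, -7.01, -5.74, -4.47]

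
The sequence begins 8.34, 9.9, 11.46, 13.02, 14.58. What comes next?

Differences: 9.9 - 8.34 = 1.56
This is an arithmetic sequence with common difference d = 1.56.
Next term = 14.58 + 1.56 = 16.14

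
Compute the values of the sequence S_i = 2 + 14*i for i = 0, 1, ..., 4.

This is an arithmetic sequence.
i=0: S_0 = 2 + 14*0 = 2
i=1: S_1 = 2 + 14*1 = 16
i=2: S_2 = 2 + 14*2 = 30
i=3: S_3 = 2 + 14*3 = 44
i=4: S_4 = 2 + 14*4 = 58
The first 5 terms are: [2, 16, 30, 44, 58]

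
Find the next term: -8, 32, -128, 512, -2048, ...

Ratios: 32 / -8 = -4.0
This is a geometric sequence with common ratio r = -4.
Next term = -2048 * -4 = 8192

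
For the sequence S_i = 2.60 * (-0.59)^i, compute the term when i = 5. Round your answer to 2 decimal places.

S_5 = 2.6 * (-0.59)^5 ≈ 2.6 * -0.0715 ≈ -0.19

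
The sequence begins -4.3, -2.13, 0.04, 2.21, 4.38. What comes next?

Differences: -2.13 - -4.3 = 2.17
This is an arithmetic sequence with common difference d = 2.17.
Next term = 4.38 + 2.17 = 6.55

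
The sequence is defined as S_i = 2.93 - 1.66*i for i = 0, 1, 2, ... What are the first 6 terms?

This is an arithmetic sequence.
i=0: S_0 = 2.93 + -1.66*0 = 2.93
i=1: S_1 = 2.93 + -1.66*1 = 1.27
i=2: S_2 = 2.93 + -1.66*2 = -0.39
i=3: S_3 = 2.93 + -1.66*3 = -2.05
i=4: S_4 = 2.93 + -1.66*4 = -3.71
i=5: S_5 = 2.93 + -1.66*5 = -5.37
The first 6 terms are: [2.93, 1.27, -0.39, -2.05, -3.71, -5.37]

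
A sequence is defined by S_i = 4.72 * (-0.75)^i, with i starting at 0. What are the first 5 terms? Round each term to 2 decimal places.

This is a geometric sequence.
i=0: S_0 = 4.72 * (-0.75)^0 = 4.72
i=1: S_1 = 4.72 * (-0.75)^1 = -3.54
i=2: S_2 = 4.72 * (-0.75)^2 ≈ 2.66
i=3: S_3 = 4.72 * (-0.75)^3 ≈ -1.99
i=4: S_4 = 4.72 * (-0.75)^4 ≈ 1.49
The first 5 terms are: [4.72, -3.54, 2.66, -1.99, 1.49]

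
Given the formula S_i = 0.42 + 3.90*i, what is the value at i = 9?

S_9 = 0.42 + 3.9*9 = 0.42 + 35.1 = 35.52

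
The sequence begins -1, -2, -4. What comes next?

Ratios: -2 / -1 = 2.0
This is a geometric sequence with common ratio r = 2.
Next term = -4 * 2 = -8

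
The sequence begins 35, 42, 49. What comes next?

Differences: 42 - 35 = 7
This is an arithmetic sequence with common difference d = 7.
Next term = 49 + 7 = 56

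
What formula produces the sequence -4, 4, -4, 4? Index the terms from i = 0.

Check ratios: 4 / -4 = -1.0
Common ratio r = -1.
First term a = -4.
Formula: S_i = -4 * (-1)^i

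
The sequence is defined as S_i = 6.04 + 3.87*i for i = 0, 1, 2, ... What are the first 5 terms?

This is an arithmetic sequence.
i=0: S_0 = 6.04 + 3.87*0 = 6.04
i=1: S_1 = 6.04 + 3.87*1 = 9.91
i=2: S_2 = 6.04 + 3.87*2 = 13.78
i=3: S_3 = 6.04 + 3.87*3 = 17.65
i=4: S_4 = 6.04 + 3.87*4 = 21.52
The first 5 terms are: [6.04, 9.91, 13.78, 17.65, 21.52]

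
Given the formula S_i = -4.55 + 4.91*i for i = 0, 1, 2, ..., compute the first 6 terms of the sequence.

This is an arithmetic sequence.
i=0: S_0 = -4.55 + 4.91*0 = -4.55
i=1: S_1 = -4.55 + 4.91*1 = 0.36
i=2: S_2 = -4.55 + 4.91*2 = 5.27
i=3: S_3 = -4.55 + 4.91*3 = 10.18
i=4: S_4 = -4.55 + 4.91*4 = 15.09
i=5: S_5 = -4.55 + 4.91*5 = 20.0
The first 6 terms are: [-4.55, 0.36, 5.27, 10.18, 15.09, 20.0]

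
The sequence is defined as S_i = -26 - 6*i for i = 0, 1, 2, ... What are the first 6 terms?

This is an arithmetic sequence.
i=0: S_0 = -26 + -6*0 = -26
i=1: S_1 = -26 + -6*1 = -32
i=2: S_2 = -26 + -6*2 = -38
i=3: S_3 = -26 + -6*3 = -44
i=4: S_4 = -26 + -6*4 = -50
i=5: S_5 = -26 + -6*5 = -56
The first 6 terms are: [-26, -32, -38, -44, -50, -56]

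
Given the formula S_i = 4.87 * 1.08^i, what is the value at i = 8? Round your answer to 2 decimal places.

S_8 = 4.87 * 1.08^8 ≈ 4.87 * 1.8509 ≈ 9.01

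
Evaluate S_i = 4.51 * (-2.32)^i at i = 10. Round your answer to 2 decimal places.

S_10 = 4.51 * (-2.32)^10 ≈ 4.51 * 4517.3095 ≈ 20373.07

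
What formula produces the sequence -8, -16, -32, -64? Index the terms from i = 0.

Check ratios: -16 / -8 = 2.0
Common ratio r = 2.
First term a = -8.
Formula: S_i = -8 * 2^i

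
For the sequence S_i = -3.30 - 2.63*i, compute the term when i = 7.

S_7 = -3.3 + -2.63*7 = -3.3 + -18.41 = -21.71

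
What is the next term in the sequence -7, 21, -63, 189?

Ratios: 21 / -7 = -3.0
This is a geometric sequence with common ratio r = -3.
Next term = 189 * -3 = -567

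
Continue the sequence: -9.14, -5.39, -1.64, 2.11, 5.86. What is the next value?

Differences: -5.39 - -9.14 = 3.75
This is an arithmetic sequence with common difference d = 3.75.
Next term = 5.86 + 3.75 = 9.61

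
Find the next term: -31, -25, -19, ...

Differences: -25 - -31 = 6
This is an arithmetic sequence with common difference d = 6.
Next term = -19 + 6 = -13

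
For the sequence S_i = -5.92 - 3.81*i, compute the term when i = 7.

S_7 = -5.92 + -3.81*7 = -5.92 + -26.67 = -32.59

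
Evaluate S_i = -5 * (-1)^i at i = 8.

S_8 = -5 * (-1)^8 = -5 * 1 = -5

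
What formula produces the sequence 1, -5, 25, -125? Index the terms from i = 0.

Check ratios: -5 / 1 = -5.0
Common ratio r = -5.
First term a = 1.
Formula: S_i = 1 * (-5)^i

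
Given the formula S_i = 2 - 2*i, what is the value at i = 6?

S_6 = 2 + -2*6 = 2 + -12 = -10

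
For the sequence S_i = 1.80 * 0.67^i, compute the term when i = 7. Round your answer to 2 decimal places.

S_7 = 1.8 * 0.67^7 ≈ 1.8 * 0.0606 ≈ 0.11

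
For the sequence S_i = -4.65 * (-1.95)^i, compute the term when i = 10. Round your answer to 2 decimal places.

S_10 = -4.65 * (-1.95)^10 ≈ -4.65 * 794.9615 ≈ -3696.57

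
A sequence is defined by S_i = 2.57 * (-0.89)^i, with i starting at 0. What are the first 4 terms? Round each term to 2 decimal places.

This is a geometric sequence.
i=0: S_0 = 2.57 * (-0.89)^0 = 2.57
i=1: S_1 = 2.57 * (-0.89)^1 ≈ -2.29
i=2: S_2 = 2.57 * (-0.89)^2 ≈ 2.04
i=3: S_3 = 2.57 * (-0.89)^3 ≈ -1.81
The first 4 terms are: [2.57, -2.29, 2.04, -1.81]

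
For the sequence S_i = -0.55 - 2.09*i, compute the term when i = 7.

S_7 = -0.55 + -2.09*7 = -0.55 + -14.63 = -15.18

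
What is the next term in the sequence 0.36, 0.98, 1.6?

Differences: 0.98 - 0.36 = 0.62
This is an arithmetic sequence with common difference d = 0.62.
Next term = 1.6 + 0.62 = 2.22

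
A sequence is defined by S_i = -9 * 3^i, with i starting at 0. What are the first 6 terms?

This is a geometric sequence.
i=0: S_0 = -9 * 3^0 = -9
i=1: S_1 = -9 * 3^1 = -27
i=2: S_2 = -9 * 3^2 = -81
i=3: S_3 = -9 * 3^3 = -243
i=4: S_4 = -9 * 3^4 = -729
i=5: S_5 = -9 * 3^5 = -2187
The first 6 terms are: [-9, -27, -81, -243, -729, -2187]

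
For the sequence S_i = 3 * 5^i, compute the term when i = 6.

S_6 = 3 * 5^6 = 3 * 15625 = 46875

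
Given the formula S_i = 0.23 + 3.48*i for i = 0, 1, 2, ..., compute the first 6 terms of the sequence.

This is an arithmetic sequence.
i=0: S_0 = 0.23 + 3.48*0 = 0.23
i=1: S_1 = 0.23 + 3.48*1 = 3.71
i=2: S_2 = 0.23 + 3.48*2 = 7.19
i=3: S_3 = 0.23 + 3.48*3 = 10.67
i=4: S_4 = 0.23 + 3.48*4 = 14.15
i=5: S_5 = 0.23 + 3.48*5 = 17.63
The first 6 terms are: [0.23, 3.71, 7.19, 10.67, 14.15, 17.63]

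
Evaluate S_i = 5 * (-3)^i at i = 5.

S_5 = 5 * (-3)^5 = 5 * -243 = -1215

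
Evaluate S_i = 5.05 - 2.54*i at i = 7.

S_7 = 5.05 + -2.54*7 = 5.05 + -17.78 = -12.73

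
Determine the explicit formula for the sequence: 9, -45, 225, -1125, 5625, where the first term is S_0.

Check ratios: -45 / 9 = -5.0
Common ratio r = -5.
First term a = 9.
Formula: S_i = 9 * (-5)^i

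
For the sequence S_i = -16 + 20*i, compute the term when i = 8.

S_8 = -16 + 20*8 = -16 + 160 = 144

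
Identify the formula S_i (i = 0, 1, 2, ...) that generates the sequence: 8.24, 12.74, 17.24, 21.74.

Check differences: 12.74 - 8.24 = 4.5
17.24 - 12.74 = 4.5
Common difference d = 4.5.
First term a = 8.24.
Formula: S_i = 8.24 + 4.50*i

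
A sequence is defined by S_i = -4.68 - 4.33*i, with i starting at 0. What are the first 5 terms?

This is an arithmetic sequence.
i=0: S_0 = -4.68 + -4.33*0 = -4.68
i=1: S_1 = -4.68 + -4.33*1 = -9.01
i=2: S_2 = -4.68 + -4.33*2 = -13.34
i=3: S_3 = -4.68 + -4.33*3 = -17.67
i=4: S_4 = -4.68 + -4.33*4 = -22.0
The first 5 terms are: [-4.68, -9.01, -13.34, -17.67, -22.0]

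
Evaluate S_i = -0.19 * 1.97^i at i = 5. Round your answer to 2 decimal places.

S_5 = -0.19 * 1.97^5 ≈ -0.19 * 29.6709 ≈ -5.64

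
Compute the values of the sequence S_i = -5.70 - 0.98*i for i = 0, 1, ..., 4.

This is an arithmetic sequence.
i=0: S_0 = -5.7 + -0.98*0 = -5.7
i=1: S_1 = -5.7 + -0.98*1 = -6.68
i=2: S_2 = -5.7 + -0.98*2 = -7.66
i=3: S_3 = -5.7 + -0.98*3 = -8.64
i=4: S_4 = -5.7 + -0.98*4 = -9.62
The first 5 terms are: [-5.7, -6.68, -7.66, -8.64, -9.62]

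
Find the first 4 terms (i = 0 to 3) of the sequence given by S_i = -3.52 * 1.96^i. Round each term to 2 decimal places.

This is a geometric sequence.
i=0: S_0 = -3.52 * 1.96^0 = -3.52
i=1: S_1 = -3.52 * 1.96^1 ≈ -6.9
i=2: S_2 = -3.52 * 1.96^2 ≈ -13.52
i=3: S_3 = -3.52 * 1.96^3 ≈ -26.5
The first 4 terms are: [-3.52, -6.9, -13.52, -26.5]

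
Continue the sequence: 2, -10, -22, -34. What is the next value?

Differences: -10 - 2 = -12
This is an arithmetic sequence with common difference d = -12.
Next term = -34 + -12 = -46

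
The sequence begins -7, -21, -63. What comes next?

Ratios: -21 / -7 = 3.0
This is a geometric sequence with common ratio r = 3.
Next term = -63 * 3 = -189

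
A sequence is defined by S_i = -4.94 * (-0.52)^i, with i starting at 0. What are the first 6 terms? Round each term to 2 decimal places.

This is a geometric sequence.
i=0: S_0 = -4.94 * (-0.52)^0 = -4.94
i=1: S_1 = -4.94 * (-0.52)^1 ≈ 2.57
i=2: S_2 = -4.94 * (-0.52)^2 ≈ -1.34
i=3: S_3 = -4.94 * (-0.52)^3 ≈ 0.69
i=4: S_4 = -4.94 * (-0.52)^4 ≈ -0.36
i=5: S_5 = -4.94 * (-0.52)^5 ≈ 0.19
The first 6 terms are: [-4.94, 2.57, -1.34, 0.69, -0.36, 0.19]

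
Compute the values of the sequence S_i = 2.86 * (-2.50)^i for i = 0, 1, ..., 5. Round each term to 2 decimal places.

This is a geometric sequence.
i=0: S_0 = 2.86 * (-2.5)^0 = 2.86
i=1: S_1 = 2.86 * (-2.5)^1 = -7.15
i=2: S_2 = 2.86 * (-2.5)^2 ≈ 17.88
i=3: S_3 = 2.86 * (-2.5)^3 ≈ -44.69
i=4: S_4 = 2.86 * (-2.5)^4 ≈ 111.72
i=5: S_5 = 2.86 * (-2.5)^5 ≈ -279.3
The first 6 terms are: [2.86, -7.15, 17.88, -44.69, 111.72, -279.3]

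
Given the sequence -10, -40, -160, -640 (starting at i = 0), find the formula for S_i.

Check ratios: -40 / -10 = 4.0
Common ratio r = 4.
First term a = -10.
Formula: S_i = -10 * 4^i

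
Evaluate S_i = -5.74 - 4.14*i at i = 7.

S_7 = -5.74 + -4.14*7 = -5.74 + -28.98 = -34.72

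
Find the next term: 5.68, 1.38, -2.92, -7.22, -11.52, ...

Differences: 1.38 - 5.68 = -4.3
This is an arithmetic sequence with common difference d = -4.3.
Next term = -11.52 + -4.3 = -15.82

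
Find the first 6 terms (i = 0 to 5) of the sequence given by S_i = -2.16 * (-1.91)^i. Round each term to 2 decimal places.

This is a geometric sequence.
i=0: S_0 = -2.16 * (-1.91)^0 = -2.16
i=1: S_1 = -2.16 * (-1.91)^1 ≈ 4.13
i=2: S_2 = -2.16 * (-1.91)^2 ≈ -7.88
i=3: S_3 = -2.16 * (-1.91)^3 ≈ 15.05
i=4: S_4 = -2.16 * (-1.91)^4 ≈ -28.75
i=5: S_5 = -2.16 * (-1.91)^5 ≈ 54.91
The first 6 terms are: [-2.16, 4.13, -7.88, 15.05, -28.75, 54.91]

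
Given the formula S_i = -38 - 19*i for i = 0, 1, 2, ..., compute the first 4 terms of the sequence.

This is an arithmetic sequence.
i=0: S_0 = -38 + -19*0 = -38
i=1: S_1 = -38 + -19*1 = -57
i=2: S_2 = -38 + -19*2 = -76
i=3: S_3 = -38 + -19*3 = -95
The first 4 terms are: [-38, -57, -76, -95]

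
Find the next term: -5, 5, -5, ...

Ratios: 5 / -5 = -1.0
This is a geometric sequence with common ratio r = -1.
Next term = -5 * -1 = 5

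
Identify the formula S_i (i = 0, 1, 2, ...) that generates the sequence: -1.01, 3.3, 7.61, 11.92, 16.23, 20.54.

Check differences: 3.3 - -1.01 = 4.31
7.61 - 3.3 = 4.31
Common difference d = 4.31.
First term a = -1.01.
Formula: S_i = -1.01 + 4.31*i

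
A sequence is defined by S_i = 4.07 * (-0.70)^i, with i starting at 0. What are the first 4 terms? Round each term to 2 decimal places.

This is a geometric sequence.
i=0: S_0 = 4.07 * (-0.7)^0 = 4.07
i=1: S_1 = 4.07 * (-0.7)^1 ≈ -2.85
i=2: S_2 = 4.07 * (-0.7)^2 ≈ 1.99
i=3: S_3 = 4.07 * (-0.7)^3 ≈ -1.4
The first 4 terms are: [4.07, -2.85, 1.99, -1.4]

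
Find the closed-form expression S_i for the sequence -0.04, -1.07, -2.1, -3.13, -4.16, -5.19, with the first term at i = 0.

Check differences: -1.07 - -0.04 = -1.03
-2.1 - -1.07 = -1.03
Common difference d = -1.03.
First term a = -0.04.
Formula: S_i = -0.04 - 1.03*i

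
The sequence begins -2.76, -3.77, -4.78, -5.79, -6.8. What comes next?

Differences: -3.77 - -2.76 = -1.01
This is an arithmetic sequence with common difference d = -1.01.
Next term = -6.8 + -1.01 = -7.81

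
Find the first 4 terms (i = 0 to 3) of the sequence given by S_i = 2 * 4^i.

This is a geometric sequence.
i=0: S_0 = 2 * 4^0 = 2
i=1: S_1 = 2 * 4^1 = 8
i=2: S_2 = 2 * 4^2 = 32
i=3: S_3 = 2 * 4^3 = 128
The first 4 terms are: [2, 8, 32, 128]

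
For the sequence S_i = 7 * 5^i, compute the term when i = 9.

S_9 = 7 * 5^9 = 7 * 1953125 = 13671875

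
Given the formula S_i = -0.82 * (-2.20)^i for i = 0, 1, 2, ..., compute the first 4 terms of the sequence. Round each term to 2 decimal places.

This is a geometric sequence.
i=0: S_0 = -0.82 * (-2.2)^0 = -0.82
i=1: S_1 = -0.82 * (-2.2)^1 ≈ 1.8
i=2: S_2 = -0.82 * (-2.2)^2 ≈ -3.97
i=3: S_3 = -0.82 * (-2.2)^3 ≈ 8.73
The first 4 terms are: [-0.82, 1.8, -3.97, 8.73]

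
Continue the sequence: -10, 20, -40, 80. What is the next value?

Ratios: 20 / -10 = -2.0
This is a geometric sequence with common ratio r = -2.
Next term = 80 * -2 = -160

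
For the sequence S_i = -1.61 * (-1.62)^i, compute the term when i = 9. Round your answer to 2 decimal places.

S_9 = -1.61 * (-1.62)^9 ≈ -1.61 * -76.8485 ≈ 123.73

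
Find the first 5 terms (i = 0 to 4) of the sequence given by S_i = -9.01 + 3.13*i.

This is an arithmetic sequence.
i=0: S_0 = -9.01 + 3.13*0 = -9.01
i=1: S_1 = -9.01 + 3.13*1 = -5.88
i=2: S_2 = -9.01 + 3.13*2 = -2.75
i=3: S_3 = -9.01 + 3.13*3 = 0.38
i=4: S_4 = -9.01 + 3.13*4 = 3.51
The first 5 terms are: [-9.01, -5.88, -2.75, 0.38, 3.51]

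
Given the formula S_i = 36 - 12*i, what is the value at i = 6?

S_6 = 36 + -12*6 = 36 + -72 = -36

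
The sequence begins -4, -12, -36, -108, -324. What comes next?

Ratios: -12 / -4 = 3.0
This is a geometric sequence with common ratio r = 3.
Next term = -324 * 3 = -972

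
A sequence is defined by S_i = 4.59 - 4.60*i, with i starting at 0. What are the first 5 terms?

This is an arithmetic sequence.
i=0: S_0 = 4.59 + -4.6*0 = 4.59
i=1: S_1 = 4.59 + -4.6*1 = -0.01
i=2: S_2 = 4.59 + -4.6*2 = -4.61
i=3: S_3 = 4.59 + -4.6*3 = -9.21
i=4: S_4 = 4.59 + -4.6*4 = -13.81
The first 5 terms are: [4.59, -0.01, -4.61, -9.21, -13.81]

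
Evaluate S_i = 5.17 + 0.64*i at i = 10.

S_10 = 5.17 + 0.64*10 = 5.17 + 6.4 = 11.57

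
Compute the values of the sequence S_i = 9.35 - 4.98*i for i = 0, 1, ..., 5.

This is an arithmetic sequence.
i=0: S_0 = 9.35 + -4.98*0 = 9.35
i=1: S_1 = 9.35 + -4.98*1 = 4.37
i=2: S_2 = 9.35 + -4.98*2 = -0.61
i=3: S_3 = 9.35 + -4.98*3 = -5.59
i=4: S_4 = 9.35 + -4.98*4 = -10.57
i=5: S_5 = 9.35 + -4.98*5 = -15.55
The first 6 terms are: [9.35, 4.37, -0.61, -5.59, -10.57, -15.55]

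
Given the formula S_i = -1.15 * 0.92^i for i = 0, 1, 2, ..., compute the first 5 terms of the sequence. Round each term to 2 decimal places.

This is a geometric sequence.
i=0: S_0 = -1.15 * 0.92^0 = -1.15
i=1: S_1 = -1.15 * 0.92^1 ≈ -1.06
i=2: S_2 = -1.15 * 0.92^2 ≈ -0.97
i=3: S_3 = -1.15 * 0.92^3 ≈ -0.9
i=4: S_4 = -1.15 * 0.92^4 ≈ -0.82
The first 5 terms are: [-1.15, -1.06, -0.97, -0.9, -0.82]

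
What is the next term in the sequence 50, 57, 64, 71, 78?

Differences: 57 - 50 = 7
This is an arithmetic sequence with common difference d = 7.
Next term = 78 + 7 = 85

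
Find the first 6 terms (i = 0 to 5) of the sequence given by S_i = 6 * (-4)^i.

This is a geometric sequence.
i=0: S_0 = 6 * (-4)^0 = 6
i=1: S_1 = 6 * (-4)^1 = -24
i=2: S_2 = 6 * (-4)^2 = 96
i=3: S_3 = 6 * (-4)^3 = -384
i=4: S_4 = 6 * (-4)^4 = 1536
i=5: S_5 = 6 * (-4)^5 = -6144
The first 6 terms are: [6, -24, 96, -384, 1536, -6144]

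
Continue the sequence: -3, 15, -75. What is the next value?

Ratios: 15 / -3 = -5.0
This is a geometric sequence with common ratio r = -5.
Next term = -75 * -5 = 375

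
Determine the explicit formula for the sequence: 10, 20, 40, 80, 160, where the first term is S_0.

Check ratios: 20 / 10 = 2.0
Common ratio r = 2.
First term a = 10.
Formula: S_i = 10 * 2^i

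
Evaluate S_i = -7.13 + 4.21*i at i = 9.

S_9 = -7.13 + 4.21*9 = -7.13 + 37.89 = 30.76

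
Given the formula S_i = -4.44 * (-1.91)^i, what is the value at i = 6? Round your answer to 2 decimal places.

S_6 = -4.44 * (-1.91)^6 ≈ -4.44 * 48.5512 ≈ -215.57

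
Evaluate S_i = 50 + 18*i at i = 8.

S_8 = 50 + 18*8 = 50 + 144 = 194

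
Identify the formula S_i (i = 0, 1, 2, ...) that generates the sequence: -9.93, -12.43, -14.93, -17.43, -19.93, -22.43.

Check differences: -12.43 - -9.93 = -2.5
-14.93 - -12.43 = -2.5
Common difference d = -2.5.
First term a = -9.93.
Formula: S_i = -9.93 - 2.50*i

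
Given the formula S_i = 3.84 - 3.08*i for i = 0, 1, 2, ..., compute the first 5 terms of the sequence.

This is an arithmetic sequence.
i=0: S_0 = 3.84 + -3.08*0 = 3.84
i=1: S_1 = 3.84 + -3.08*1 = 0.76
i=2: S_2 = 3.84 + -3.08*2 = -2.32
i=3: S_3 = 3.84 + -3.08*3 = -5.4
i=4: S_4 = 3.84 + -3.08*4 = -8.48
The first 5 terms are: [3.84, 0.76, -2.32, -5.4, -8.48]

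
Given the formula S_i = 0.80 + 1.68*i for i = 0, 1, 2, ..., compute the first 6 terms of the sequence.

This is an arithmetic sequence.
i=0: S_0 = 0.8 + 1.68*0 = 0.8
i=1: S_1 = 0.8 + 1.68*1 = 2.48
i=2: S_2 = 0.8 + 1.68*2 = 4.16
i=3: S_3 = 0.8 + 1.68*3 = 5.84
i=4: S_4 = 0.8 + 1.68*4 = 7.52
i=5: S_5 = 0.8 + 1.68*5 = 9.2
The first 6 terms are: [0.8, 2.48, 4.16, 5.84, 7.52, 9.2]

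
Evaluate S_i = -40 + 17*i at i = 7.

S_7 = -40 + 17*7 = -40 + 119 = 79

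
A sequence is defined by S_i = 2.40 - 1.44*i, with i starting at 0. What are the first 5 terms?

This is an arithmetic sequence.
i=0: S_0 = 2.4 + -1.44*0 = 2.4
i=1: S_1 = 2.4 + -1.44*1 = 0.96
i=2: S_2 = 2.4 + -1.44*2 = -0.48
i=3: S_3 = 2.4 + -1.44*3 = -1.92
i=4: S_4 = 2.4 + -1.44*4 = -3.36
The first 5 terms are: [2.4, 0.96, -0.48, -1.92, -3.36]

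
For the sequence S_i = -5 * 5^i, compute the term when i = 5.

S_5 = -5 * 5^5 = -5 * 3125 = -15625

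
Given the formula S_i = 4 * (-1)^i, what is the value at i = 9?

S_9 = 4 * (-1)^9 = 4 * -1 = -4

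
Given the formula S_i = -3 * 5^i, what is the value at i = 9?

S_9 = -3 * 5^9 = -3 * 1953125 = -5859375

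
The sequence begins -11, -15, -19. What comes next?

Differences: -15 - -11 = -4
This is an arithmetic sequence with common difference d = -4.
Next term = -19 + -4 = -23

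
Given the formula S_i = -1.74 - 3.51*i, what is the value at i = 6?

S_6 = -1.74 + -3.51*6 = -1.74 + -21.06 = -22.8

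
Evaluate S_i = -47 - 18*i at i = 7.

S_7 = -47 + -18*7 = -47 + -126 = -173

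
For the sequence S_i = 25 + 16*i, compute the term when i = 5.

S_5 = 25 + 16*5 = 25 + 80 = 105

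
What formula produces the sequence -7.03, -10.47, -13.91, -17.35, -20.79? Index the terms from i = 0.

Check differences: -10.47 - -7.03 = -3.44
-13.91 - -10.47 = -3.44
Common difference d = -3.44.
First term a = -7.03.
Formula: S_i = -7.03 - 3.44*i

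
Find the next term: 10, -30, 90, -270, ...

Ratios: -30 / 10 = -3.0
This is a geometric sequence with common ratio r = -3.
Next term = -270 * -3 = 810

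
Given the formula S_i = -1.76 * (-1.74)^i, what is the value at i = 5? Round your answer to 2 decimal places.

S_5 = -1.76 * (-1.74)^5 ≈ -1.76 * -15.9495 ≈ 28.07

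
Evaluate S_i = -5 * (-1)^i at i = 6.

S_6 = -5 * (-1)^6 = -5 * 1 = -5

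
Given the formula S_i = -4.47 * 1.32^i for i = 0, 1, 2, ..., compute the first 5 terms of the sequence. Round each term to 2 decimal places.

This is a geometric sequence.
i=0: S_0 = -4.47 * 1.32^0 = -4.47
i=1: S_1 = -4.47 * 1.32^1 ≈ -5.9
i=2: S_2 = -4.47 * 1.32^2 ≈ -7.79
i=3: S_3 = -4.47 * 1.32^3 ≈ -10.28
i=4: S_4 = -4.47 * 1.32^4 ≈ -13.57
The first 5 terms are: [-4.47, -5.9, -7.79, -10.28, -13.57]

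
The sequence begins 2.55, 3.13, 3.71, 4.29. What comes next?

Differences: 3.13 - 2.55 = 0.58
This is an arithmetic sequence with common difference d = 0.58.
Next term = 4.29 + 0.58 = 4.87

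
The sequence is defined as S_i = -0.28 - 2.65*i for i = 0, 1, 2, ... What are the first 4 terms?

This is an arithmetic sequence.
i=0: S_0 = -0.28 + -2.65*0 = -0.28
i=1: S_1 = -0.28 + -2.65*1 = -2.93
i=2: S_2 = -0.28 + -2.65*2 = -5.58
i=3: S_3 = -0.28 + -2.65*3 = -8.23
The first 4 terms are: [-0.28, -2.93, -5.58, -8.23]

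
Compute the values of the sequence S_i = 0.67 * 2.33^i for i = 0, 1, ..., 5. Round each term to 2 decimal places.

This is a geometric sequence.
i=0: S_0 = 0.67 * 2.33^0 = 0.67
i=1: S_1 = 0.67 * 2.33^1 ≈ 1.56
i=2: S_2 = 0.67 * 2.33^2 ≈ 3.64
i=3: S_3 = 0.67 * 2.33^3 ≈ 8.48
i=4: S_4 = 0.67 * 2.33^4 ≈ 19.75
i=5: S_5 = 0.67 * 2.33^5 ≈ 46.01
The first 6 terms are: [0.67, 1.56, 3.64, 8.48, 19.75, 46.01]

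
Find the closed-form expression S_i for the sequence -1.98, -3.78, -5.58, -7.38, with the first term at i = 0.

Check differences: -3.78 - -1.98 = -1.8
-5.58 - -3.78 = -1.8
Common difference d = -1.8.
First term a = -1.98.
Formula: S_i = -1.98 - 1.80*i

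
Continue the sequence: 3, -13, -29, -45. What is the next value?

Differences: -13 - 3 = -16
This is an arithmetic sequence with common difference d = -16.
Next term = -45 + -16 = -61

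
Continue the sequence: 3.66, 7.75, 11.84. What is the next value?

Differences: 7.75 - 3.66 = 4.09
This is an arithmetic sequence with common difference d = 4.09.
Next term = 11.84 + 4.09 = 15.93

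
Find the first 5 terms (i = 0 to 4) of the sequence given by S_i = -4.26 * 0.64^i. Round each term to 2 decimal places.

This is a geometric sequence.
i=0: S_0 = -4.26 * 0.64^0 = -4.26
i=1: S_1 = -4.26 * 0.64^1 ≈ -2.73
i=2: S_2 = -4.26 * 0.64^2 ≈ -1.74
i=3: S_3 = -4.26 * 0.64^3 ≈ -1.12
i=4: S_4 = -4.26 * 0.64^4 ≈ -0.71
The first 5 terms are: [-4.26, -2.73, -1.74, -1.12, -0.71]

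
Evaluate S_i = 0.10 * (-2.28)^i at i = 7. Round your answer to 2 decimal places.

S_7 = 0.1 * (-2.28)^7 ≈ 0.1 * -320.2904 ≈ -32.03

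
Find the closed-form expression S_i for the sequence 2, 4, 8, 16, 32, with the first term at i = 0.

Check ratios: 4 / 2 = 2.0
Common ratio r = 2.
First term a = 2.
Formula: S_i = 2 * 2^i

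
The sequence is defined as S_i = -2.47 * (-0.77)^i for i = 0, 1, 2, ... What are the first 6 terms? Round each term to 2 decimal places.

This is a geometric sequence.
i=0: S_0 = -2.47 * (-0.77)^0 = -2.47
i=1: S_1 = -2.47 * (-0.77)^1 ≈ 1.9
i=2: S_2 = -2.47 * (-0.77)^2 ≈ -1.46
i=3: S_3 = -2.47 * (-0.77)^3 ≈ 1.13
i=4: S_4 = -2.47 * (-0.77)^4 ≈ -0.87
i=5: S_5 = -2.47 * (-0.77)^5 ≈ 0.67
The first 6 terms are: [-2.47, 1.9, -1.46, 1.13, -0.87, 0.67]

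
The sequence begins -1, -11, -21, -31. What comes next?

Differences: -11 - -1 = -10
This is an arithmetic sequence with common difference d = -10.
Next term = -31 + -10 = -41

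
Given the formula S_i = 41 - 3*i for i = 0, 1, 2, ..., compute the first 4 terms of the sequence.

This is an arithmetic sequence.
i=0: S_0 = 41 + -3*0 = 41
i=1: S_1 = 41 + -3*1 = 38
i=2: S_2 = 41 + -3*2 = 35
i=3: S_3 = 41 + -3*3 = 32
The first 4 terms are: [41, 38, 35, 32]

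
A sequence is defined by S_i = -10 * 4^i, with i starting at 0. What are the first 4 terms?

This is a geometric sequence.
i=0: S_0 = -10 * 4^0 = -10
i=1: S_1 = -10 * 4^1 = -40
i=2: S_2 = -10 * 4^2 = -160
i=3: S_3 = -10 * 4^3 = -640
The first 4 terms are: [-10, -40, -160, -640]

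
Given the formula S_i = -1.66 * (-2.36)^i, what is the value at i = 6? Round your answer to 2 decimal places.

S_6 = -1.66 * (-2.36)^6 ≈ -1.66 * 172.7715 ≈ -286.8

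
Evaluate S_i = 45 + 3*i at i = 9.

S_9 = 45 + 3*9 = 45 + 27 = 72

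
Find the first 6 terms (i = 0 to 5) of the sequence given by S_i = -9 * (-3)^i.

This is a geometric sequence.
i=0: S_0 = -9 * (-3)^0 = -9
i=1: S_1 = -9 * (-3)^1 = 27
i=2: S_2 = -9 * (-3)^2 = -81
i=3: S_3 = -9 * (-3)^3 = 243
i=4: S_4 = -9 * (-3)^4 = -729
i=5: S_5 = -9 * (-3)^5 = 2187
The first 6 terms are: [-9, 27, -81, 243, -729, 2187]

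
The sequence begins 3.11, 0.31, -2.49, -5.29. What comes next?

Differences: 0.31 - 3.11 = -2.8
This is an arithmetic sequence with common difference d = -2.8.
Next term = -5.29 + -2.8 = -8.09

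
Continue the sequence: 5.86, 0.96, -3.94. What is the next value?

Differences: 0.96 - 5.86 = -4.9
This is an arithmetic sequence with common difference d = -4.9.
Next term = -3.94 + -4.9 = -8.84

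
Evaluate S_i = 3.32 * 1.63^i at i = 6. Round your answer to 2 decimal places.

S_6 = 3.32 * 1.63^6 ≈ 3.32 * 18.7554 ≈ 62.27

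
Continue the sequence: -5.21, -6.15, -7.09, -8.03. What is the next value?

Differences: -6.15 - -5.21 = -0.94
This is an arithmetic sequence with common difference d = -0.94.
Next term = -8.03 + -0.94 = -8.97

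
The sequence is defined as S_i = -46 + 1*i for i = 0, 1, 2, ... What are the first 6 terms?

This is an arithmetic sequence.
i=0: S_0 = -46 + 1*0 = -46
i=1: S_1 = -46 + 1*1 = -45
i=2: S_2 = -46 + 1*2 = -44
i=3: S_3 = -46 + 1*3 = -43
i=4: S_4 = -46 + 1*4 = -42
i=5: S_5 = -46 + 1*5 = -41
The first 6 terms are: [-46, -45, -44, -43, -42, -41]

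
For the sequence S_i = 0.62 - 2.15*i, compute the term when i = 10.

S_10 = 0.62 + -2.15*10 = 0.62 + -21.5 = -20.88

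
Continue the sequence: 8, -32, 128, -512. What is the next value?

Ratios: -32 / 8 = -4.0
This is a geometric sequence with common ratio r = -4.
Next term = -512 * -4 = 2048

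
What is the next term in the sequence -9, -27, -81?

Ratios: -27 / -9 = 3.0
This is a geometric sequence with common ratio r = 3.
Next term = -81 * 3 = -243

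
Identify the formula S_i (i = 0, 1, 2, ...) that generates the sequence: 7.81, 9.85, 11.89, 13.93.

Check differences: 9.85 - 7.81 = 2.04
11.89 - 9.85 = 2.04
Common difference d = 2.04.
First term a = 7.81.
Formula: S_i = 7.81 + 2.04*i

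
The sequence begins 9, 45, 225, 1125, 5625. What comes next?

Ratios: 45 / 9 = 5.0
This is a geometric sequence with common ratio r = 5.
Next term = 5625 * 5 = 28125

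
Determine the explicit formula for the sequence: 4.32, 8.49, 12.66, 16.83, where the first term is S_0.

Check differences: 8.49 - 4.32 = 4.17
12.66 - 8.49 = 4.17
Common difference d = 4.17.
First term a = 4.32.
Formula: S_i = 4.32 + 4.17*i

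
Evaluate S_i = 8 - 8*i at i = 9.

S_9 = 8 + -8*9 = 8 + -72 = -64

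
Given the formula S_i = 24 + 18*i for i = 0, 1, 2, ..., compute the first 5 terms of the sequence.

This is an arithmetic sequence.
i=0: S_0 = 24 + 18*0 = 24
i=1: S_1 = 24 + 18*1 = 42
i=2: S_2 = 24 + 18*2 = 60
i=3: S_3 = 24 + 18*3 = 78
i=4: S_4 = 24 + 18*4 = 96
The first 5 terms are: [24, 42, 60, 78, 96]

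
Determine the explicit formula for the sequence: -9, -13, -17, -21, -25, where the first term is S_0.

Check differences: -13 - -9 = -4
-17 - -13 = -4
Common difference d = -4.
First term a = -9.
Formula: S_i = -9 - 4*i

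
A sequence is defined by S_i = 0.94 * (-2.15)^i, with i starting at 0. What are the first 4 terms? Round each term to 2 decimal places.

This is a geometric sequence.
i=0: S_0 = 0.94 * (-2.15)^0 = 0.94
i=1: S_1 = 0.94 * (-2.15)^1 ≈ -2.02
i=2: S_2 = 0.94 * (-2.15)^2 ≈ 4.35
i=3: S_3 = 0.94 * (-2.15)^3 ≈ -9.34
The first 4 terms are: [0.94, -2.02, 4.35, -9.34]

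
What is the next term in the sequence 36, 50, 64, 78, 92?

Differences: 50 - 36 = 14
This is an arithmetic sequence with common difference d = 14.
Next term = 92 + 14 = 106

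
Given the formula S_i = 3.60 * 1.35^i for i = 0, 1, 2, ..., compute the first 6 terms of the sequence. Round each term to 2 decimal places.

This is a geometric sequence.
i=0: S_0 = 3.6 * 1.35^0 = 3.6
i=1: S_1 = 3.6 * 1.35^1 = 4.86
i=2: S_2 = 3.6 * 1.35^2 ≈ 6.56
i=3: S_3 = 3.6 * 1.35^3 ≈ 8.86
i=4: S_4 = 3.6 * 1.35^4 ≈ 11.96
i=5: S_5 = 3.6 * 1.35^5 ≈ 16.14
The first 6 terms are: [3.6, 4.86, 6.56, 8.86, 11.96, 16.14]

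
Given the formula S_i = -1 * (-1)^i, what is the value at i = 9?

S_9 = -1 * (-1)^9 = -1 * -1 = 1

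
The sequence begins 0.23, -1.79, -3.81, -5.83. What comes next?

Differences: -1.79 - 0.23 = -2.02
This is an arithmetic sequence with common difference d = -2.02.
Next term = -5.83 + -2.02 = -7.85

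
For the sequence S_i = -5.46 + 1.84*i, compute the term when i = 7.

S_7 = -5.46 + 1.84*7 = -5.46 + 12.88 = 7.42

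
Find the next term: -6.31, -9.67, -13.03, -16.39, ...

Differences: -9.67 - -6.31 = -3.36
This is an arithmetic sequence with common difference d = -3.36.
Next term = -16.39 + -3.36 = -19.75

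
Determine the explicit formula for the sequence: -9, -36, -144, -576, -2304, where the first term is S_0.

Check ratios: -36 / -9 = 4.0
Common ratio r = 4.
First term a = -9.
Formula: S_i = -9 * 4^i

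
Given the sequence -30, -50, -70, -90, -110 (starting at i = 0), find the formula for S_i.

Check differences: -50 - -30 = -20
-70 - -50 = -20
Common difference d = -20.
First term a = -30.
Formula: S_i = -30 - 20*i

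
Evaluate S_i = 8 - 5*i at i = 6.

S_6 = 8 + -5*6 = 8 + -30 = -22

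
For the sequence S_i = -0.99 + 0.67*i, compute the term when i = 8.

S_8 = -0.99 + 0.67*8 = -0.99 + 5.36 = 4.37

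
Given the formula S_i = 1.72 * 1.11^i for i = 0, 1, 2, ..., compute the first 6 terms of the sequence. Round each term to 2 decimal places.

This is a geometric sequence.
i=0: S_0 = 1.72 * 1.11^0 = 1.72
i=1: S_1 = 1.72 * 1.11^1 ≈ 1.91
i=2: S_2 = 1.72 * 1.11^2 ≈ 2.12
i=3: S_3 = 1.72 * 1.11^3 ≈ 2.35
i=4: S_4 = 1.72 * 1.11^4 ≈ 2.61
i=5: S_5 = 1.72 * 1.11^5 ≈ 2.9
The first 6 terms are: [1.72, 1.91, 2.12, 2.35, 2.61, 2.9]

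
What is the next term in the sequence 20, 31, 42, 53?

Differences: 31 - 20 = 11
This is an arithmetic sequence with common difference d = 11.
Next term = 53 + 11 = 64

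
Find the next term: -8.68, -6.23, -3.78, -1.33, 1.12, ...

Differences: -6.23 - -8.68 = 2.45
This is an arithmetic sequence with common difference d = 2.45.
Next term = 1.12 + 2.45 = 3.57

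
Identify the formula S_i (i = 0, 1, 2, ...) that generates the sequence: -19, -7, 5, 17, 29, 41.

Check differences: -7 - -19 = 12
5 - -7 = 12
Common difference d = 12.
First term a = -19.
Formula: S_i = -19 + 12*i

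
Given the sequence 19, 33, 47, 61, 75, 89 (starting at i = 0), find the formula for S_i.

Check differences: 33 - 19 = 14
47 - 33 = 14
Common difference d = 14.
First term a = 19.
Formula: S_i = 19 + 14*i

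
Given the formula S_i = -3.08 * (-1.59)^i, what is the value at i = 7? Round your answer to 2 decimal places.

S_7 = -3.08 * (-1.59)^7 ≈ -3.08 * -25.6909 ≈ 79.13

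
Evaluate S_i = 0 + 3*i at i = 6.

S_6 = 0 + 3*6 = 0 + 18 = 18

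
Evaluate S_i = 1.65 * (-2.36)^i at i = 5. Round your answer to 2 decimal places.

S_5 = 1.65 * (-2.36)^5 ≈ 1.65 * -73.2082 ≈ -120.79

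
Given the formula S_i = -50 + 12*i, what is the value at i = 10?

S_10 = -50 + 12*10 = -50 + 120 = 70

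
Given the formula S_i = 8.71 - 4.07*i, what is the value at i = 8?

S_8 = 8.71 + -4.07*8 = 8.71 + -32.56 = -23.85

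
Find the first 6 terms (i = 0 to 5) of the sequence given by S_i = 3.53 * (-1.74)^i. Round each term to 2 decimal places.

This is a geometric sequence.
i=0: S_0 = 3.53 * (-1.74)^0 = 3.53
i=1: S_1 = 3.53 * (-1.74)^1 ≈ -6.14
i=2: S_2 = 3.53 * (-1.74)^2 ≈ 10.69
i=3: S_3 = 3.53 * (-1.74)^3 ≈ -18.6
i=4: S_4 = 3.53 * (-1.74)^4 ≈ 32.36
i=5: S_5 = 3.53 * (-1.74)^5 ≈ -56.3
The first 6 terms are: [3.53, -6.14, 10.69, -18.6, 32.36, -56.3]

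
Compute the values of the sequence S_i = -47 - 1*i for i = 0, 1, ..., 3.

This is an arithmetic sequence.
i=0: S_0 = -47 + -1*0 = -47
i=1: S_1 = -47 + -1*1 = -48
i=2: S_2 = -47 + -1*2 = -49
i=3: S_3 = -47 + -1*3 = -50
The first 4 terms are: [-47, -48, -49, -50]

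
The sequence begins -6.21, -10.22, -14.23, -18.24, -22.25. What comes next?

Differences: -10.22 - -6.21 = -4.01
This is an arithmetic sequence with common difference d = -4.01.
Next term = -22.25 + -4.01 = -26.26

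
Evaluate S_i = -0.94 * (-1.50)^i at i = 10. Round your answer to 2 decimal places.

S_10 = -0.94 * (-1.5)^10 ≈ -0.94 * 57.665 ≈ -54.21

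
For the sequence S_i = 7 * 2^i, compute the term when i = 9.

S_9 = 7 * 2^9 = 7 * 512 = 3584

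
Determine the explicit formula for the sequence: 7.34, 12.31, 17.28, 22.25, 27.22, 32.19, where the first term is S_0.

Check differences: 12.31 - 7.34 = 4.97
17.28 - 12.31 = 4.97
Common difference d = 4.97.
First term a = 7.34.
Formula: S_i = 7.34 + 4.97*i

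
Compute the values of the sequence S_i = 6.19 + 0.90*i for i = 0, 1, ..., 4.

This is an arithmetic sequence.
i=0: S_0 = 6.19 + 0.9*0 = 6.19
i=1: S_1 = 6.19 + 0.9*1 = 7.09
i=2: S_2 = 6.19 + 0.9*2 = 7.99
i=3: S_3 = 6.19 + 0.9*3 = 8.89
i=4: S_4 = 6.19 + 0.9*4 = 9.79
The first 5 terms are: [6.19, 7.09, 7.99, 8.89, 9.79]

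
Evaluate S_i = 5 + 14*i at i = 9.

S_9 = 5 + 14*9 = 5 + 126 = 131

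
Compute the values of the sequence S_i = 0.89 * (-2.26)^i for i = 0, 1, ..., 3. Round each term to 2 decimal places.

This is a geometric sequence.
i=0: S_0 = 0.89 * (-2.26)^0 = 0.89
i=1: S_1 = 0.89 * (-2.26)^1 ≈ -2.01
i=2: S_2 = 0.89 * (-2.26)^2 ≈ 4.55
i=3: S_3 = 0.89 * (-2.26)^3 ≈ -10.27
The first 4 terms are: [0.89, -2.01, 4.55, -10.27]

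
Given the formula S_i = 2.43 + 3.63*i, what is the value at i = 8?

S_8 = 2.43 + 3.63*8 = 2.43 + 29.04 = 31.47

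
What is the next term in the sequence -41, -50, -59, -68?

Differences: -50 - -41 = -9
This is an arithmetic sequence with common difference d = -9.
Next term = -68 + -9 = -77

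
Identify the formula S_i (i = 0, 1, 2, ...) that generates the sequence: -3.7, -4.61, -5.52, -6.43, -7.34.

Check differences: -4.61 - -3.7 = -0.91
-5.52 - -4.61 = -0.91
Common difference d = -0.91.
First term a = -3.7.
Formula: S_i = -3.70 - 0.91*i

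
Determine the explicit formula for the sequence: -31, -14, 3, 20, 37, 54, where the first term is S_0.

Check differences: -14 - -31 = 17
3 - -14 = 17
Common difference d = 17.
First term a = -31.
Formula: S_i = -31 + 17*i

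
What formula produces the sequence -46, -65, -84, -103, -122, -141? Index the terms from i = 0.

Check differences: -65 - -46 = -19
-84 - -65 = -19
Common difference d = -19.
First term a = -46.
Formula: S_i = -46 - 19*i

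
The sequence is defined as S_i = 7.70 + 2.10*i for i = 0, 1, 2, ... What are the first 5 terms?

This is an arithmetic sequence.
i=0: S_0 = 7.7 + 2.1*0 = 7.7
i=1: S_1 = 7.7 + 2.1*1 = 9.8
i=2: S_2 = 7.7 + 2.1*2 = 11.9
i=3: S_3 = 7.7 + 2.1*3 = 14.0
i=4: S_4 = 7.7 + 2.1*4 = 16.1
The first 5 terms are: [7.7, 9.8, 11.9, 14.0, 16.1]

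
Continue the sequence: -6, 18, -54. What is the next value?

Ratios: 18 / -6 = -3.0
This is a geometric sequence with common ratio r = -3.
Next term = -54 * -3 = 162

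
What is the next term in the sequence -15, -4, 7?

Differences: -4 - -15 = 11
This is an arithmetic sequence with common difference d = 11.
Next term = 7 + 11 = 18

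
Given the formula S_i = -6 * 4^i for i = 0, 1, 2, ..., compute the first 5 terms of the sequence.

This is a geometric sequence.
i=0: S_0 = -6 * 4^0 = -6
i=1: S_1 = -6 * 4^1 = -24
i=2: S_2 = -6 * 4^2 = -96
i=3: S_3 = -6 * 4^3 = -384
i=4: S_4 = -6 * 4^4 = -1536
The first 5 terms are: [-6, -24, -96, -384, -1536]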